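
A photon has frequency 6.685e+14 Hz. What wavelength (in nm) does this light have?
448.46 nm

Using the wave equation: c = fλ

Solving for wavelength:
λ = c/f = (3×10⁸ m/s) / (6.685e+14 Hz)
λ = 448.46 nm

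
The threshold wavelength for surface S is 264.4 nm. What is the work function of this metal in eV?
4.69 eV

At the threshold wavelength, photon energy equals work function:
φ = hc/λ₀

Calculating:
φ = (6.626×10⁻³⁴ J·s)(3×10⁸ m/s) / (264.4×10⁻⁹ m)
φ = 4.69 eV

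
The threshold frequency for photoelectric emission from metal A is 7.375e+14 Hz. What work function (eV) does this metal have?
3.05 eV

At the threshold frequency, photon energy equals work function:
φ = hf₀

Calculating:
φ = (6.626×10⁻³⁴ J·s)(7.375e+14 Hz)
φ = 3.05 eV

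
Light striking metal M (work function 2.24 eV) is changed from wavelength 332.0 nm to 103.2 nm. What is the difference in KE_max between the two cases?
8.2795 eV

Using Einstein's equation: KE_max = hc/λ - φ

For λ₁ = 332.0 nm:
KE₁ = hc/λ₁ - φ = 3.7345 - 2.24 = 1.4945 eV

For λ₂ = 103.2 nm:
KE₂ = hc/λ₂ - φ = 12.0140 - 2.24 = 9.7740 eV

Change in KE:
ΔKE = KE₂ - KE₁ = 9.7740 - 1.4945 = 8.2795 eV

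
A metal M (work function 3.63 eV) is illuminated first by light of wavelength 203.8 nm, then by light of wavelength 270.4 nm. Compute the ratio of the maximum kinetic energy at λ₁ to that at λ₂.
2.5687

Using Einstein's equation: KE_max = hc/λ - φ

For λ₁ = 203.8 nm:
E₁ = hc/λ₁ = 6.0836 eV
KE₁ = E₁ - φ = 6.0836 - 3.63 = 2.4536 eV

For λ₂ = 270.4 nm:
E₂ = hc/λ₂ = 4.5852 eV
KE₂ = E₂ - φ = 4.5852 - 3.63 = 0.9552 eV

Ratio: KE₁/KE₂ = 2.4536/0.9552 = 2.5687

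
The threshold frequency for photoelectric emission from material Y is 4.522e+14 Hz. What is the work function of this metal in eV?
1.87 eV

At the threshold frequency, photon energy equals work function:
φ = hf₀

Calculating:
φ = (6.626×10⁻³⁴ J·s)(4.522e+14 Hz)
φ = 1.87 eV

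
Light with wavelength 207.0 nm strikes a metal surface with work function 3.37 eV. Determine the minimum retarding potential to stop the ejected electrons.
2.6196 V

The stopping potential V_s satisfies: eV_s = KE_max

First, find KE_max using Einstein's equation:
E_photon = hc/λ = 5.9896 eV
KE_max = E_photon - φ = 5.9896 - 3.37 = 2.6196 eV

Since eV_s = KE_max:
V_s = KE_max/e = 2.6196 V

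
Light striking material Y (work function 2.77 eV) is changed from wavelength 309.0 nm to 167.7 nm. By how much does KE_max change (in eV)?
3.3808 eV

Using Einstein's equation: KE_max = hc/λ - φ

For λ₁ = 309.0 nm:
KE₁ = hc/λ₁ - φ = 4.0124 - 2.77 = 1.2424 eV

For λ₂ = 167.7 nm:
KE₂ = hc/λ₂ - φ = 7.3932 - 2.77 = 4.6232 eV

Change in KE:
ΔKE = KE₂ - KE₁ = 4.6232 - 1.2424 = 3.3808 eV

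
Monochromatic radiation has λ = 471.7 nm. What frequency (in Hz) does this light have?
6.3556e+14 Hz

Using the wave equation: c = fλ

Solving for frequency:
f = c/λ = (3×10⁸ m/s) / (471.7×10⁻⁹ m)
f = 6.3556e+14 Hz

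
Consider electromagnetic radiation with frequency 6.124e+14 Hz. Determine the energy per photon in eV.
2.5327 eV

Using E = hf:

E = hf = (6.626×10⁻³⁴ J·s)(6.124e+14 Hz)
E = 2.5327 eV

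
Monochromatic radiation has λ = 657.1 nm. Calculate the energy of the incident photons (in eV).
1.8868 eV

Using E = hf = hc/λ:

E = hc/λ = (6.626×10⁻³⁴ J·s)(3×10⁸ m/s) / (657.1×10⁻⁹ m)
E = 1.8868 eV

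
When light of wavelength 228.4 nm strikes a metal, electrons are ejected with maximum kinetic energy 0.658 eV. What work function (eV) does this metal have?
4.77 eV

From Einstein's photoelectric equation: KE_max = hf - φ = hc/λ - φ

Rearranging for φ:
φ = hc/λ - KE_max

Calculate photon energy:
E_photon = hc/λ = 5.4284 eV

Therefore:
φ = 5.4284 - 0.658 = 4.77 eV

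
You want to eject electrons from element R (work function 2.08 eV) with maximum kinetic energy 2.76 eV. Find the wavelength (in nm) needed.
256.17 nm

From Einstein's equation: KE_max = hc/λ - φ

Rearranging for λ:
hc/λ = KE_max + φ
λ = hc/(KE_max + φ)

Required photon energy:
E_photon = KE_max + φ = 2.76 + 2.08 = 4.84 eV

Required wavelength:
λ = hc/E_photon = (6.626×10⁻³⁴)(3×10⁸) / (4.84 × 1.602×10⁻¹⁹)
λ = 256.17 nm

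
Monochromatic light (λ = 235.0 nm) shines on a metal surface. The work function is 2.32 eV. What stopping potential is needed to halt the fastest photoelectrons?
2.9559 V

The stopping potential V_s satisfies: eV_s = KE_max

First, find KE_max using Einstein's equation:
E_photon = hc/λ = 5.2759 eV
KE_max = E_photon - φ = 5.2759 - 2.32 = 2.9559 eV

Since eV_s = KE_max:
V_s = KE_max/e = 2.9559 V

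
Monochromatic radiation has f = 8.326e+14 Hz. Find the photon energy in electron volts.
3.4434 eV

Using E = hf:

E = hf = (6.626×10⁻³⁴ J·s)(8.326e+14 Hz)
E = 3.4434 eV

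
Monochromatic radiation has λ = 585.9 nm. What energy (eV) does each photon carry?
2.1161 eV

Using E = hf = hc/λ:

E = hc/λ = (6.626×10⁻³⁴ J·s)(3×10⁸ m/s) / (585.9×10⁻⁹ m)
E = 2.1161 eV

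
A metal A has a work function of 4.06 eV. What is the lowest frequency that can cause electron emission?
9.8170e+14 Hz

The threshold frequency is when the photon energy equals the work function:
hf₀ = φ

Solving for f₀:
f₀ = φ/h = (4.06 eV × 1.602×10⁻¹⁹ J/eV) / (6.626×10⁻³⁴ J·s)
f₀ = 9.8170e+14 Hz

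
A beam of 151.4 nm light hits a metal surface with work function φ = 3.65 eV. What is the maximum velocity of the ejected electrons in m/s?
1.2636e+06 m/s

First, find the maximum kinetic energy:
E_photon = hc/λ = 8.1892 eV
KE_max = E_photon - φ = 8.1892 - 3.65 = 4.5392 eV

Convert to Joules: KE_max = 4.5392 × 1.602×10⁻¹⁹ J = 7.2726e-19 J

Then use KE = ½mv² to find velocity:
v = √(2·KE/m) = √(2 × 7.2726e-19 J / 9.109e-31 kg)
v = 1.2636e+06 m/s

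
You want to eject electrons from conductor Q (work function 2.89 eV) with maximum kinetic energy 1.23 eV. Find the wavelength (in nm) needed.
300.93 nm

From Einstein's equation: KE_max = hc/λ - φ

Rearranging for λ:
hc/λ = KE_max + φ
λ = hc/(KE_max + φ)

Required photon energy:
E_photon = KE_max + φ = 1.23 + 2.89 = 4.12 eV

Required wavelength:
λ = hc/E_photon = (6.626×10⁻³⁴)(3×10⁸) / (4.12 × 1.602×10⁻¹⁹)
λ = 300.93 nm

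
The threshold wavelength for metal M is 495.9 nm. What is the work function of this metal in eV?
2.50 eV

At the threshold wavelength, photon energy equals work function:
φ = hc/λ₀

Calculating:
φ = (6.626×10⁻³⁴ J·s)(3×10⁸ m/s) / (495.9×10⁻⁹ m)
φ = 2.50 eV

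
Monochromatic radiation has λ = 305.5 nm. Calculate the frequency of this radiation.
9.8132e+14 Hz

Using the wave equation: c = fλ

Solving for frequency:
f = c/λ = (3×10⁸ m/s) / (305.5×10⁻⁹ m)
f = 9.8132e+14 Hz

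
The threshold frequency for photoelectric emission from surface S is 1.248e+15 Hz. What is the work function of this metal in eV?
5.16 eV

At the threshold frequency, photon energy equals work function:
φ = hf₀

Calculating:
φ = (6.626×10⁻³⁴ J·s)(1.248e+15 Hz)
φ = 5.16 eV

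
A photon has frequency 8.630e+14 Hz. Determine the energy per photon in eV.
3.5691 eV

Using E = hf:

E = hf = (6.626×10⁻³⁴ J·s)(8.630e+14 Hz)
E = 3.5691 eV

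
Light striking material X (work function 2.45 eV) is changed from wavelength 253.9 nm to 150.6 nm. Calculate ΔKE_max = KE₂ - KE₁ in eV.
3.3495 eV

Using Einstein's equation: KE_max = hc/λ - φ

For λ₁ = 253.9 nm:
KE₁ = hc/λ₁ - φ = 4.8832 - 2.45 = 2.4332 eV

For λ₂ = 150.6 nm:
KE₂ = hc/λ₂ - φ = 8.2327 - 2.45 = 5.7827 eV

Change in KE:
ΔKE = KE₂ - KE₁ = 5.7827 - 2.4332 = 3.3495 eV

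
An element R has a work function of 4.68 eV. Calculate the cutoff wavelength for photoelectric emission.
264.92 nm

The threshold wavelength is when the photon energy equals the work function:
hc/λ₀ = φ

Solving for λ₀:
λ₀ = hc/φ = (6.626×10⁻³⁴ J·s)(3×10⁸ m/s) / (4.68 eV × 1.602×10⁻¹⁹ J/eV)
λ₀ = 264.92 nm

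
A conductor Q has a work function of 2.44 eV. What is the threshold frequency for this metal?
5.8999e+14 Hz

The threshold frequency is when the photon energy equals the work function:
hf₀ = φ

Solving for f₀:
f₀ = φ/h = (2.44 eV × 1.602×10⁻¹⁹ J/eV) / (6.626×10⁻³⁴ J·s)
f₀ = 5.8999e+14 Hz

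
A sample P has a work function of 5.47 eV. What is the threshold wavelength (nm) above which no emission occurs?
226.66 nm

The threshold wavelength is when the photon energy equals the work function:
hc/λ₀ = φ

Solving for λ₀:
λ₀ = hc/φ = (6.626×10⁻³⁴ J·s)(3×10⁸ m/s) / (5.47 eV × 1.602×10⁻¹⁹ J/eV)
λ₀ = 226.66 nm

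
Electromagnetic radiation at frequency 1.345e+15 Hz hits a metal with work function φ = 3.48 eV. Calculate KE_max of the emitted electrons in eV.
2.0825 eV

Using Einstein's photoelectric equation: KE_max = hf - φ

First, calculate the photon energy:
E_photon = hf = (6.626×10⁻³⁴ J·s)(1.345e+15 Hz)
E_photon = 5.5625 eV

Then, the maximum kinetic energy:
KE_max = E_photon - φ = 5.5625 eV - 3.48 eV = 2.0825 eV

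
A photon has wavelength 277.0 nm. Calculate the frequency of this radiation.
1.0823e+15 Hz

Using the wave equation: c = fλ

Solving for frequency:
f = c/λ = (3×10⁸ m/s) / (277.0×10⁻⁹ m)
f = 1.0823e+15 Hz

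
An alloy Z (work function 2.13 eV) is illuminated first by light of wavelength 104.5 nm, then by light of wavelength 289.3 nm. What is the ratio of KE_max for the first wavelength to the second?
4.5158

Using Einstein's equation: KE_max = hc/λ - φ

For λ₁ = 104.5 nm:
E₁ = hc/λ₁ = 11.8645 eV
KE₁ = E₁ - φ = 11.8645 - 2.13 = 9.7345 eV

For λ₂ = 289.3 nm:
E₂ = hc/λ₂ = 4.2857 eV
KE₂ = E₂ - φ = 4.2857 - 2.13 = 2.1557 eV

Ratio: KE₁/KE₂ = 9.7345/2.1557 = 4.5158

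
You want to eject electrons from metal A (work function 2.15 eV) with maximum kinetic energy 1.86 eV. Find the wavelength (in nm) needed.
309.19 nm

From Einstein's equation: KE_max = hc/λ - φ

Rearranging for λ:
hc/λ = KE_max + φ
λ = hc/(KE_max + φ)

Required photon energy:
E_photon = KE_max + φ = 1.86 + 2.15 = 4.01 eV

Required wavelength:
λ = hc/E_photon = (6.626×10⁻³⁴)(3×10⁸) / (4.01 × 1.602×10⁻¹⁹)
λ = 309.19 nm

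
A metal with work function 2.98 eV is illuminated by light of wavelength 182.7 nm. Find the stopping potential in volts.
3.8062 V

The stopping potential V_s satisfies: eV_s = KE_max

First, find KE_max using Einstein's equation:
E_photon = hc/λ = 6.7862 eV
KE_max = E_photon - φ = 6.7862 - 2.98 = 3.8062 eV

Since eV_s = KE_max:
V_s = KE_max/e = 3.8062 V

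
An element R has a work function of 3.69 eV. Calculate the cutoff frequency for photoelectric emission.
8.9224e+14 Hz

The threshold frequency is when the photon energy equals the work function:
hf₀ = φ

Solving for f₀:
f₀ = φ/h = (3.69 eV × 1.602×10⁻¹⁹ J/eV) / (6.626×10⁻³⁴ J·s)
f₀ = 8.9224e+14 Hz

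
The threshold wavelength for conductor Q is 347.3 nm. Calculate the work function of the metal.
3.57 eV

At the threshold wavelength, photon energy equals work function:
φ = hc/λ₀

Calculating:
φ = (6.626×10⁻³⁴ J·s)(3×10⁸ m/s) / (347.3×10⁻⁹ m)
φ = 3.57 eV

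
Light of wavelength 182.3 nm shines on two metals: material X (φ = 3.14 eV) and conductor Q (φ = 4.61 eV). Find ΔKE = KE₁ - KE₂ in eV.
1.4700 eV

Using KE_max = hc/λ - φ for each metal:

Photon energy: E = hc/λ = 6.8011 eV

For material X (φ₁ = 3.14 eV):
KE₁ = E - φ₁ = 6.8011 - 3.14 = 3.6611 eV

For conductor Q (φ₂ = 4.61 eV):
KE₂ = E - φ₂ = 6.8011 - 4.61 = 2.1911 eV

Difference:
ΔKE = KE₁ - KE₂ = 3.6611 - 2.1911 = 1.4700 eV

Note: The difference equals the difference in work functions: 4.61 - 3.14 = 1.47 eV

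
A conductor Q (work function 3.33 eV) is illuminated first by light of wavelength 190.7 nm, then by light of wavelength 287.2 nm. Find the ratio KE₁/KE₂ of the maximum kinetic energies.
3.2133

Using Einstein's equation: KE_max = hc/λ - φ

For λ₁ = 190.7 nm:
E₁ = hc/λ₁ = 6.5015 eV
KE₁ = E₁ - φ = 6.5015 - 3.33 = 3.1715 eV

For λ₂ = 287.2 nm:
E₂ = hc/λ₂ = 4.3170 eV
KE₂ = E₂ - φ = 4.3170 - 3.33 = 0.9870 eV

Ratio: KE₁/KE₂ = 3.1715/0.9870 = 3.2133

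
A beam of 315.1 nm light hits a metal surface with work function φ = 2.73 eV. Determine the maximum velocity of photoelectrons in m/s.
6.5099e+05 m/s

First, find the maximum kinetic energy:
E_photon = hc/λ = 3.9348 eV
KE_max = E_photon - φ = 3.9348 - 2.73 = 1.2048 eV

Convert to Joules: KE_max = 1.2048 × 1.602×10⁻¹⁹ J = 1.9302e-19 J

Then use KE = ½mv² to find velocity:
v = √(2·KE/m) = √(2 × 1.9302e-19 J / 9.109e-31 kg)
v = 6.5099e+05 m/s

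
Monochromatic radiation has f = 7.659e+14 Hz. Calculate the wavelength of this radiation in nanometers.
391.43 nm

Using the wave equation: c = fλ

Solving for wavelength:
λ = c/f = (3×10⁸ m/s) / (7.659e+14 Hz)
λ = 391.43 nm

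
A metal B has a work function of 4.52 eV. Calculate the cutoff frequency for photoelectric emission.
1.0929e+15 Hz

The threshold frequency is when the photon energy equals the work function:
hf₀ = φ

Solving for f₀:
f₀ = φ/h = (4.52 eV × 1.602×10⁻¹⁹ J/eV) / (6.626×10⁻³⁴ J·s)
f₀ = 1.0929e+15 Hz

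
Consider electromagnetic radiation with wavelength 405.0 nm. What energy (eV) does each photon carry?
3.0613 eV

Using E = hf = hc/λ:

E = hc/λ = (6.626×10⁻³⁴ J·s)(3×10⁸ m/s) / (405.0×10⁻⁹ m)
E = 3.0613 eV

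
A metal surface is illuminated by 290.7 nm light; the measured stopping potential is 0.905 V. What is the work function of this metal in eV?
3.36 eV

The stopping potential gives the maximum kinetic energy: KE_max = eV_s = 0.905 eV

From Einstein's photoelectric equation: KE_max = hc/λ - φ
Rearranging: φ = hc/λ - KE_max

Calculate photon energy:
E_photon = hc/λ = (6.626×10⁻³⁴ J·s)(3×10⁸ m/s) / (290.7×10⁻⁹ m) = 4.2650 eV

Therefore:
φ = 4.2650 - 0.905 = 3.36 eV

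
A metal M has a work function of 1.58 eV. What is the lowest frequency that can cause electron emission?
3.8204e+14 Hz

The threshold frequency is when the photon energy equals the work function:
hf₀ = φ

Solving for f₀:
f₀ = φ/h = (1.58 eV × 1.602×10⁻¹⁹ J/eV) / (6.626×10⁻³⁴ J·s)
f₀ = 3.8204e+14 Hz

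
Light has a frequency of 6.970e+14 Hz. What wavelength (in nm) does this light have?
430.12 nm

Using the wave equation: c = fλ

Solving for wavelength:
λ = c/f = (3×10⁸ m/s) / (6.970e+14 Hz)
λ = 430.12 nm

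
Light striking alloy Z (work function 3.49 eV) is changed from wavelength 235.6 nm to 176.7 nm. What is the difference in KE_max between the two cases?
1.7542 eV

Using Einstein's equation: KE_max = hc/λ - φ

For λ₁ = 235.6 nm:
KE₁ = hc/λ₁ - φ = 5.2625 - 3.49 = 1.7725 eV

For λ₂ = 176.7 nm:
KE₂ = hc/λ₂ - φ = 7.0166 - 3.49 = 3.5266 eV

Change in KE:
ΔKE = KE₂ - KE₁ = 3.5266 - 1.7725 = 1.7542 eV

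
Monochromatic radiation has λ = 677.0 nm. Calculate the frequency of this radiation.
4.4282e+14 Hz

Using the wave equation: c = fλ

Solving for frequency:
f = c/λ = (3×10⁸ m/s) / (677.0×10⁻⁹ m)
f = 4.4282e+14 Hz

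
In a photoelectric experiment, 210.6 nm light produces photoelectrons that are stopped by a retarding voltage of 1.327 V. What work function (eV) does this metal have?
4.56 eV

The stopping potential gives the maximum kinetic energy: KE_max = eV_s = 1.327 eV

From Einstein's photoelectric equation: KE_max = hc/λ - φ
Rearranging: φ = hc/λ - KE_max

Calculate photon energy:
E_photon = hc/λ = (6.626×10⁻³⁴ J·s)(3×10⁸ m/s) / (210.6×10⁻⁹ m) = 5.8872 eV

Therefore:
φ = 5.8872 - 1.327 = 4.56 eV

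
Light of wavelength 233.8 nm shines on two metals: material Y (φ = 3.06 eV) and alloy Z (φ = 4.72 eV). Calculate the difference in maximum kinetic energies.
1.6600 eV

Using KE_max = hc/λ - φ for each metal:

Photon energy: E = hc/λ = 5.3030 eV

For material Y (φ₁ = 3.06 eV):
KE₁ = E - φ₁ = 5.3030 - 3.06 = 2.2430 eV

For alloy Z (φ₂ = 4.72 eV):
KE₂ = E - φ₂ = 5.3030 - 4.72 = 0.5830 eV

Difference:
ΔKE = KE₁ - KE₂ = 2.2430 - 0.5830 = 1.6600 eV

Note: The difference equals the difference in work functions: 4.72 - 3.06 = 1.66 eV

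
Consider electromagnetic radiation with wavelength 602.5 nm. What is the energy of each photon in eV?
2.0578 eV

Using E = hf = hc/λ:

E = hc/λ = (6.626×10⁻³⁴ J·s)(3×10⁸ m/s) / (602.5×10⁻⁹ m)
E = 2.0578 eV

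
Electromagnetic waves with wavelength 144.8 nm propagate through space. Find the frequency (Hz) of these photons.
2.0704e+15 Hz

Using the wave equation: c = fλ

Solving for frequency:
f = c/λ = (3×10⁸ m/s) / (144.8×10⁻⁹ m)
f = 2.0704e+15 Hz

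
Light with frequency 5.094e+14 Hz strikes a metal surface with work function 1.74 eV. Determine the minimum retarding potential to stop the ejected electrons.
0.3667 V

The stopping potential V_s satisfies: eV_s = KE_max

First, find KE_max using Einstein's equation:
E_photon = hf = (6.626×10⁻³⁴ J·s)(5.094e+14 Hz) = 2.1067 eV
KE_max = E_photon - φ = 2.1067 - 1.74 = 0.3667 eV

Since eV_s = KE_max:
V_s = KE_max/e = 0.3667 V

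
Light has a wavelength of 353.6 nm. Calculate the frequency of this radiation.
8.4783e+14 Hz

Using the wave equation: c = fλ

Solving for frequency:
f = c/λ = (3×10⁸ m/s) / (353.6×10⁻⁹ m)
f = 8.4783e+14 Hz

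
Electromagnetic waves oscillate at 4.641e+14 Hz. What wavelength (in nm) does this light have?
645.97 nm

Using the wave equation: c = fλ

Solving for wavelength:
λ = c/f = (3×10⁸ m/s) / (4.641e+14 Hz)
λ = 645.97 nm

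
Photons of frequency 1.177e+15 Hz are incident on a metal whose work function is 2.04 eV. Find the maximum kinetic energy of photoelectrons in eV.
2.8277 eV

Using Einstein's photoelectric equation: KE_max = hf - φ

First, calculate the photon energy:
E_photon = hf = (6.626×10⁻³⁴ J·s)(1.177e+15 Hz)
E_photon = 4.8677 eV

Then, the maximum kinetic energy:
KE_max = E_photon - φ = 4.8677 eV - 2.04 eV = 2.8277 eV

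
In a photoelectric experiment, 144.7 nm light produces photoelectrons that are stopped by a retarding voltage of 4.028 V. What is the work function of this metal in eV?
4.54 eV

The stopping potential gives the maximum kinetic energy: KE_max = eV_s = 4.028 eV

From Einstein's photoelectric equation: KE_max = hc/λ - φ
Rearranging: φ = hc/λ - KE_max

Calculate photon energy:
E_photon = hc/λ = (6.626×10⁻³⁴ J·s)(3×10⁸ m/s) / (144.7×10⁻⁹ m) = 8.5684 eV

Therefore:
φ = 8.5684 - 4.028 = 4.54 eV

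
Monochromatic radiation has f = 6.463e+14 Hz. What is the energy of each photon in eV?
2.6729 eV

Using E = hf:

E = hf = (6.626×10⁻³⁴ J·s)(6.463e+14 Hz)
E = 2.6729 eV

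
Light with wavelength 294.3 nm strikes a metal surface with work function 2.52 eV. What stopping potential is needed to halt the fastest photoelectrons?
1.6929 V

The stopping potential V_s satisfies: eV_s = KE_max

First, find KE_max using Einstein's equation:
E_photon = hc/λ = 4.2129 eV
KE_max = E_photon - φ = 4.2129 - 2.52 = 1.6929 eV

Since eV_s = KE_max:
V_s = KE_max/e = 1.6929 V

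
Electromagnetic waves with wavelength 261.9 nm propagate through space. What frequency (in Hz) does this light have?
1.1447e+15 Hz

Using the wave equation: c = fλ

Solving for frequency:
f = c/λ = (3×10⁸ m/s) / (261.9×10⁻⁹ m)
f = 1.1447e+15 Hz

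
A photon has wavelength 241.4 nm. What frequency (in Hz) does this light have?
1.2419e+15 Hz

Using the wave equation: c = fλ

Solving for frequency:
f = c/λ = (3×10⁸ m/s) / (241.4×10⁻⁹ m)
f = 1.2419e+15 Hz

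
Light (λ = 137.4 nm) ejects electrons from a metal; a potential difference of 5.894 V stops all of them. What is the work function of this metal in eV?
3.13 eV

The stopping potential gives the maximum kinetic energy: KE_max = eV_s = 5.894 eV

From Einstein's photoelectric equation: KE_max = hc/λ - φ
Rearranging: φ = hc/λ - KE_max

Calculate photon energy:
E_photon = hc/λ = (6.626×10⁻³⁴ J·s)(3×10⁸ m/s) / (137.4×10⁻⁹ m) = 9.0236 eV

Therefore:
φ = 9.0236 - 5.894 = 3.13 eV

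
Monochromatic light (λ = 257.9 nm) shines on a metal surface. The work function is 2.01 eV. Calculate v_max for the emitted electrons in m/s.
9.9199e+05 m/s

First, find the maximum kinetic energy:
E_photon = hc/λ = 4.8075 eV
KE_max = E_photon - φ = 4.8075 - 2.01 = 2.7975 eV

Convert to Joules: KE_max = 2.7975 × 1.602×10⁻¹⁹ J = 4.4820e-19 J

Then use KE = ½mv² to find velocity:
v = √(2·KE/m) = √(2 × 4.4820e-19 J / 9.109e-31 kg)
v = 9.9199e+05 m/s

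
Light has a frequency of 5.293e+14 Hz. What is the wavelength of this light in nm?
566.39 nm

Using the wave equation: c = fλ

Solving for wavelength:
λ = c/f = (3×10⁸ m/s) / (5.293e+14 Hz)
λ = 566.39 nm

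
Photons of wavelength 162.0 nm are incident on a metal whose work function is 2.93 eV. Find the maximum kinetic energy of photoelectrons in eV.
4.7233 eV

Using Einstein's photoelectric equation: KE_max = hf - φ = hc/λ - φ

First, calculate the photon energy:
E_photon = hc/λ = (6.626×10⁻³⁴ J·s)(3×10⁸ m/s) / (162.0×10⁻⁹ m)
E_photon = 7.6533 eV

Then, the maximum kinetic energy:
KE_max = E_photon - φ = 7.6533 eV - 2.93 eV = 4.7233 eV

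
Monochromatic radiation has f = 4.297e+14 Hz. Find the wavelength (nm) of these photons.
697.68 nm

Using the wave equation: c = fλ

Solving for wavelength:
λ = c/f = (3×10⁸ m/s) / (4.297e+14 Hz)
λ = 697.68 nm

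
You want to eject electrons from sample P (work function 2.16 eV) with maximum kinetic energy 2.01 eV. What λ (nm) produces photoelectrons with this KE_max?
297.32 nm

From Einstein's equation: KE_max = hc/λ - φ

Rearranging for λ:
hc/λ = KE_max + φ
λ = hc/(KE_max + φ)

Required photon energy:
E_photon = KE_max + φ = 2.01 + 2.16 = 4.17 eV

Required wavelength:
λ = hc/E_photon = (6.626×10⁻³⁴)(3×10⁸) / (4.17 × 1.602×10⁻¹⁹)
λ = 297.32 nm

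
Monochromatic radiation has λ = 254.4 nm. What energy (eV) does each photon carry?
4.8736 eV

Using E = hf = hc/λ:

E = hc/λ = (6.626×10⁻³⁴ J·s)(3×10⁸ m/s) / (254.4×10⁻⁹ m)
E = 4.8736 eV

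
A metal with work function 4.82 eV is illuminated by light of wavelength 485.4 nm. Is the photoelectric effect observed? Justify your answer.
No

For photoemission, the photon energy must exceed the work function.

Photon energy: E = hc/λ = 2.5543 eV
Work function: φ = 4.82 eV

Since E_photon (2.5543 eV) < φ (4.82 eV), photoemission will NOT occur.
The threshold wavelength is λ₀ = hc/φ = 257.2 nm.
Since 485.4 nm > 257.2 nm, the photons lack sufficient energy.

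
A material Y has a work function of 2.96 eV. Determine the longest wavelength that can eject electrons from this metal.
418.87 nm

The threshold wavelength is when the photon energy equals the work function:
hc/λ₀ = φ

Solving for λ₀:
λ₀ = hc/φ = (6.626×10⁻³⁴ J·s)(3×10⁸ m/s) / (2.96 eV × 1.602×10⁻¹⁹ J/eV)
λ₀ = 418.87 nm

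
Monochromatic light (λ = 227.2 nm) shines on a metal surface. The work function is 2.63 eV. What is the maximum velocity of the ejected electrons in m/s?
9.9722e+05 m/s

First, find the maximum kinetic energy:
E_photon = hc/λ = 5.4571 eV
KE_max = E_photon - φ = 5.4571 - 2.63 = 2.8271 eV

Convert to Joules: KE_max = 2.8271 × 1.602×10⁻¹⁹ J = 4.5294e-19 J

Then use KE = ½mv² to find velocity:
v = √(2·KE/m) = √(2 × 4.5294e-19 J / 9.109e-31 kg)
v = 9.9722e+05 m/s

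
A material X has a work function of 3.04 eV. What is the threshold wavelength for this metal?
407.84 nm

The threshold wavelength is when the photon energy equals the work function:
hc/λ₀ = φ

Solving for λ₀:
λ₀ = hc/φ = (6.626×10⁻³⁴ J·s)(3×10⁸ m/s) / (3.04 eV × 1.602×10⁻¹⁹ J/eV)
λ₀ = 407.84 nm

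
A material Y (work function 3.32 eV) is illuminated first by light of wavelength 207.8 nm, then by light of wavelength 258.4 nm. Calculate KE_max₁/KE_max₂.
1.7904

Using Einstein's equation: KE_max = hc/λ - φ

For λ₁ = 207.8 nm:
E₁ = hc/λ₁ = 5.9665 eV
KE₁ = E₁ - φ = 5.9665 - 3.32 = 2.6465 eV

For λ₂ = 258.4 nm:
E₂ = hc/λ₂ = 4.7982 eV
KE₂ = E₂ - φ = 4.7982 - 3.32 = 1.4782 eV

Ratio: KE₁/KE₂ = 2.6465/1.4782 = 1.7904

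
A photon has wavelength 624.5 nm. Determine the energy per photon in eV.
1.9853 eV

Using E = hf = hc/λ:

E = hc/λ = (6.626×10⁻³⁴ J·s)(3×10⁸ m/s) / (624.5×10⁻⁹ m)
E = 1.9853 eV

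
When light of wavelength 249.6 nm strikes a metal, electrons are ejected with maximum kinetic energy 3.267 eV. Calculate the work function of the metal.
1.70 eV

From Einstein's photoelectric equation: KE_max = hf - φ = hc/λ - φ

Rearranging for φ:
φ = hc/λ - KE_max

Calculate photon energy:
E_photon = hc/λ = 4.9673 eV

Therefore:
φ = 4.9673 - 3.267 = 1.70 eV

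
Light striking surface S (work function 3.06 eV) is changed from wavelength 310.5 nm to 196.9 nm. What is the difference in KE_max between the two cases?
2.3038 eV

Using Einstein's equation: KE_max = hc/λ - φ

For λ₁ = 310.5 nm:
KE₁ = hc/λ₁ - φ = 3.9930 - 3.06 = 0.9330 eV

For λ₂ = 196.9 nm:
KE₂ = hc/λ₂ - φ = 6.2968 - 3.06 = 3.2368 eV

Change in KE:
ΔKE = KE₂ - KE₁ = 3.2368 - 0.9330 = 2.3038 eV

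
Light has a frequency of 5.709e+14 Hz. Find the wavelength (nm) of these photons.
525.12 nm

Using the wave equation: c = fλ

Solving for wavelength:
λ = c/f = (3×10⁸ m/s) / (5.709e+14 Hz)
λ = 525.12 nm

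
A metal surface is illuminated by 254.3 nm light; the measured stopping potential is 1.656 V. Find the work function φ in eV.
3.22 eV

The stopping potential gives the maximum kinetic energy: KE_max = eV_s = 1.656 eV

From Einstein's photoelectric equation: KE_max = hc/λ - φ
Rearranging: φ = hc/λ - KE_max

Calculate photon energy:
E_photon = hc/λ = (6.626×10⁻³⁴ J·s)(3×10⁸ m/s) / (254.3×10⁻⁹ m) = 4.8755 eV

Therefore:
φ = 4.8755 - 1.656 = 3.22 eV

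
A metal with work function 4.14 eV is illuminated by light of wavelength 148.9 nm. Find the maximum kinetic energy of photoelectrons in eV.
4.1867 eV

Using Einstein's photoelectric equation: KE_max = hf - φ = hc/λ - φ

First, calculate the photon energy:
E_photon = hc/λ = (6.626×10⁻³⁴ J·s)(3×10⁸ m/s) / (148.9×10⁻⁹ m)
E_photon = 8.3267 eV

Then, the maximum kinetic energy:
KE_max = E_photon - φ = 8.3267 eV - 4.14 eV = 4.1867 eV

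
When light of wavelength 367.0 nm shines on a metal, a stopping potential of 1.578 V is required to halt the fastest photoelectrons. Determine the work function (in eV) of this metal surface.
1.80 eV

The stopping potential gives the maximum kinetic energy: KE_max = eV_s = 1.578 eV

From Einstein's photoelectric equation: KE_max = hc/λ - φ
Rearranging: φ = hc/λ - KE_max

Calculate photon energy:
E_photon = hc/λ = (6.626×10⁻³⁴ J·s)(3×10⁸ m/s) / (367.0×10⁻⁹ m) = 3.3783 eV

Therefore:
φ = 3.3783 - 1.578 = 1.80 eV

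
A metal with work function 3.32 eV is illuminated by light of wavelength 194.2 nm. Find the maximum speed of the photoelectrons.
1.0382e+06 m/s

First, find the maximum kinetic energy:
E_photon = hc/λ = 6.3844 eV
KE_max = E_photon - φ = 6.3844 - 3.32 = 3.0644 eV

Convert to Joules: KE_max = 3.0644 × 1.602×10⁻¹⁹ J = 4.9096e-19 J

Then use KE = ½mv² to find velocity:
v = √(2·KE/m) = √(2 × 4.9096e-19 J / 9.109e-31 kg)
v = 1.0382e+06 m/s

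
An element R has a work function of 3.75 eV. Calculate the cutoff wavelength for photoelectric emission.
330.62 nm

The threshold wavelength is when the photon energy equals the work function:
hc/λ₀ = φ

Solving for λ₀:
λ₀ = hc/φ = (6.626×10⁻³⁴ J·s)(3×10⁸ m/s) / (3.75 eV × 1.602×10⁻¹⁹ J/eV)
λ₀ = 330.62 nm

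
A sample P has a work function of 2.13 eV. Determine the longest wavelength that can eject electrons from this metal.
582.09 nm

The threshold wavelength is when the photon energy equals the work function:
hc/λ₀ = φ

Solving for λ₀:
λ₀ = hc/φ = (6.626×10⁻³⁴ J·s)(3×10⁸ m/s) / (2.13 eV × 1.602×10⁻¹⁹ J/eV)
λ₀ = 582.09 nm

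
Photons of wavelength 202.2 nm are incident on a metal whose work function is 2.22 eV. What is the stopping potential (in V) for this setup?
3.9118 V

The stopping potential V_s satisfies: eV_s = KE_max

First, find KE_max using Einstein's equation:
E_photon = hc/λ = 6.1318 eV
KE_max = E_photon - φ = 6.1318 - 2.22 = 3.9118 eV

Since eV_s = KE_max:
V_s = KE_max/e = 3.9118 V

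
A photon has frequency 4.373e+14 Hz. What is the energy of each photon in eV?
1.8085 eV

Using E = hf:

E = hf = (6.626×10⁻³⁴ J·s)(4.373e+14 Hz)
E = 1.8085 eV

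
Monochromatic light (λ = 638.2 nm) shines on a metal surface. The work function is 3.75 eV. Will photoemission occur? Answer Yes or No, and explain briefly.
No

For photoemission, the photon energy must exceed the work function.

Photon energy: E = hc/λ = 1.9427 eV
Work function: φ = 3.75 eV

Since E_photon (1.9427 eV) < φ (3.75 eV), photoemission will NOT occur.
The threshold wavelength is λ₀ = hc/φ = 330.6 nm.
Since 638.2 nm > 330.6 nm, the photons lack sufficient energy.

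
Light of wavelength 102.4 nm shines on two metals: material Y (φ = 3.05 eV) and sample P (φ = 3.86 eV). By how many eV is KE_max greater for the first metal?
0.8100 eV

Using KE_max = hc/λ - φ for each metal:

Photon energy: E = hc/λ = 12.1078 eV

For material Y (φ₁ = 3.05 eV):
KE₁ = E - φ₁ = 12.1078 - 3.05 = 9.0578 eV

For sample P (φ₂ = 3.86 eV):
KE₂ = E - φ₂ = 12.1078 - 3.86 = 8.2478 eV

Difference:
ΔKE = KE₁ - KE₂ = 9.0578 - 8.2478 = 0.8100 eV

Note: The difference equals the difference in work functions: 3.86 - 3.05 = 0.81 eV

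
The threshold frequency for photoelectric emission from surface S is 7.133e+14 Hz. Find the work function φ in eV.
2.95 eV

At the threshold frequency, photon energy equals work function:
φ = hf₀

Calculating:
φ = (6.626×10⁻³⁴ J·s)(7.133e+14 Hz)
φ = 2.95 eV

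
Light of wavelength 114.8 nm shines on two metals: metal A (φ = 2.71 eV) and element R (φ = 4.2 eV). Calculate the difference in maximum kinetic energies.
1.4900 eV

Using KE_max = hc/λ - φ for each metal:

Photon energy: E = hc/λ = 10.8000 eV

For metal A (φ₁ = 2.71 eV):
KE₁ = E - φ₁ = 10.8000 - 2.71 = 8.0900 eV

For element R (φ₂ = 4.2 eV):
KE₂ = E - φ₂ = 10.8000 - 4.2 = 6.6000 eV

Difference:
ΔKE = KE₁ - KE₂ = 8.0900 - 6.6000 = 1.4900 eV

Note: The difference equals the difference in work functions: 4.2 - 2.71 = 1.49 eV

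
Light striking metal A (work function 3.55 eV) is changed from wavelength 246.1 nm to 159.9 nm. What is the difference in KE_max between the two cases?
2.7159 eV

Using Einstein's equation: KE_max = hc/λ - φ

For λ₁ = 246.1 nm:
KE₁ = hc/λ₁ - φ = 5.0380 - 3.55 = 1.4880 eV

For λ₂ = 159.9 nm:
KE₂ = hc/λ₂ - φ = 7.7539 - 3.55 = 4.2039 eV

Change in KE:
ΔKE = KE₂ - KE₁ = 4.2039 - 1.4880 = 2.7159 eV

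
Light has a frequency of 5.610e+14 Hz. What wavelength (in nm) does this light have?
534.39 nm

Using the wave equation: c = fλ

Solving for wavelength:
λ = c/f = (3×10⁸ m/s) / (5.610e+14 Hz)
λ = 534.39 nm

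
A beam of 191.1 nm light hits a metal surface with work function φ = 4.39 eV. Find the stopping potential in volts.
2.0979 V

The stopping potential V_s satisfies: eV_s = KE_max

First, find KE_max using Einstein's equation:
E_photon = hc/λ = 6.4879 eV
KE_max = E_photon - φ = 6.4879 - 4.39 = 2.0979 eV

Since eV_s = KE_max:
V_s = KE_max/e = 2.0979 V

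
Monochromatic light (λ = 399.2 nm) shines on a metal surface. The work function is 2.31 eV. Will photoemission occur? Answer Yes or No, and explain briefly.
Yes

For photoemission, the photon energy must exceed the work function.

Photon energy: E = hc/λ = 3.1058 eV
Work function: φ = 2.31 eV

Since E_photon (3.1058 eV) > φ (2.31 eV), photoemission WILL occur.
The threshold wavelength is λ₀ = hc/φ = 536.7 nm.
Since 399.2 nm < 536.7 nm, the light has sufficient energy.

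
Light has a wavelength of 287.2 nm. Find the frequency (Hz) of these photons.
1.0438e+15 Hz

Using the wave equation: c = fλ

Solving for frequency:
f = c/λ = (3×10⁸ m/s) / (287.2×10⁻⁹ m)
f = 1.0438e+15 Hz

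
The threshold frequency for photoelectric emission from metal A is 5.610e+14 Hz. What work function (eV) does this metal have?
2.32 eV

At the threshold frequency, photon energy equals work function:
φ = hf₀

Calculating:
φ = (6.626×10⁻³⁴ J·s)(5.610e+14 Hz)
φ = 2.32 eV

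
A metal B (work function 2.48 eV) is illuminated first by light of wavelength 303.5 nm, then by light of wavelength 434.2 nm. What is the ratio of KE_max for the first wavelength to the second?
4.2751

Using Einstein's equation: KE_max = hc/λ - φ

For λ₁ = 303.5 nm:
E₁ = hc/λ₁ = 4.0851 eV
KE₁ = E₁ - φ = 4.0851 - 2.48 = 1.6051 eV

For λ₂ = 434.2 nm:
E₂ = hc/λ₂ = 2.8555 eV
KE₂ = E₂ - φ = 2.8555 - 2.48 = 0.3755 eV

Ratio: KE₁/KE₂ = 1.6051/0.3755 = 4.2751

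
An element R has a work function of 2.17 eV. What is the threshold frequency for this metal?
5.2470e+14 Hz

The threshold frequency is when the photon energy equals the work function:
hf₀ = φ

Solving for f₀:
f₀ = φ/h = (2.17 eV × 1.602×10⁻¹⁹ J/eV) / (6.626×10⁻³⁴ J·s)
f₀ = 5.2470e+14 Hz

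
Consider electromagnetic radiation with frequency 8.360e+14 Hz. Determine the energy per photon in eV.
3.4574 eV

Using E = hf:

E = hf = (6.626×10⁻³⁴ J·s)(8.360e+14 Hz)
E = 3.4574 eV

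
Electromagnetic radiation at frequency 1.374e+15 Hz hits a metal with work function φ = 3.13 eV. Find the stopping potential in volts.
2.5524 V

The stopping potential V_s satisfies: eV_s = KE_max

First, find KE_max using Einstein's equation:
E_photon = hf = (6.626×10⁻³⁴ J·s)(1.374e+15 Hz) = 5.6824 eV
KE_max = E_photon - φ = 5.6824 - 3.13 = 2.5524 eV

Since eV_s = KE_max:
V_s = KE_max/e = 2.5524 V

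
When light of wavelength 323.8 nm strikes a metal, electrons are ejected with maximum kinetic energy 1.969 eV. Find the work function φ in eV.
1.86 eV

From Einstein's photoelectric equation: KE_max = hf - φ = hc/λ - φ

Rearranging for φ:
φ = hc/λ - KE_max

Calculate photon energy:
E_photon = hc/λ = 3.8290 eV

Therefore:
φ = 3.8290 - 1.969 = 1.86 eV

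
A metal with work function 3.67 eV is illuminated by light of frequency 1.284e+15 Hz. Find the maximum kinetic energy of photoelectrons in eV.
1.6402 eV

Using Einstein's photoelectric equation: KE_max = hf - φ

First, calculate the photon energy:
E_photon = hf = (6.626×10⁻³⁴ J·s)(1.284e+15 Hz)
E_photon = 5.3102 eV

Then, the maximum kinetic energy:
KE_max = E_photon - φ = 5.3102 eV - 3.67 eV = 1.6402 eV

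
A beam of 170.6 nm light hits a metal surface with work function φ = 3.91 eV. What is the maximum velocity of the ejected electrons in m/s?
1.0868e+06 m/s

First, find the maximum kinetic energy:
E_photon = hc/λ = 7.2675 eV
KE_max = E_photon - φ = 7.2675 - 3.91 = 3.3575 eV

Convert to Joules: KE_max = 3.3575 × 1.602×10⁻¹⁹ J = 5.3794e-19 J

Then use KE = ½mv² to find velocity:
v = √(2·KE/m) = √(2 × 5.3794e-19 J / 9.109e-31 kg)
v = 1.0868e+06 m/s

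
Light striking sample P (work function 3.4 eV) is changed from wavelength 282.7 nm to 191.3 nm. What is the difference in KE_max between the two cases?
2.0954 eV

Using Einstein's equation: KE_max = hc/λ - φ

For λ₁ = 282.7 nm:
KE₁ = hc/λ₁ - φ = 4.3857 - 3.4 = 0.9857 eV

For λ₂ = 191.3 nm:
KE₂ = hc/λ₂ - φ = 6.4811 - 3.4 = 3.0811 eV

Change in KE:
ΔKE = KE₂ - KE₁ = 3.0811 - 0.9857 = 2.0954 eV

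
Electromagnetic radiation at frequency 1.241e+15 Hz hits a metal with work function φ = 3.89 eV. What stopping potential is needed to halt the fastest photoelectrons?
1.2424 V

The stopping potential V_s satisfies: eV_s = KE_max

First, find KE_max using Einstein's equation:
E_photon = hf = (6.626×10⁻³⁴ J·s)(1.241e+15 Hz) = 5.1324 eV
KE_max = E_photon - φ = 5.1324 - 3.89 = 1.2424 eV

Since eV_s = KE_max:
V_s = KE_max/e = 1.2424 V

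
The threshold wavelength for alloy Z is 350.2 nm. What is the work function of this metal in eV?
3.54 eV

At the threshold wavelength, photon energy equals work function:
φ = hc/λ₀

Calculating:
φ = (6.626×10⁻³⁴ J·s)(3×10⁸ m/s) / (350.2×10⁻⁹ m)
φ = 3.54 eV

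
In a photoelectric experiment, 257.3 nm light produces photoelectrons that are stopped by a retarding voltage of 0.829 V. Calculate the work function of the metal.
3.99 eV

The stopping potential gives the maximum kinetic energy: KE_max = eV_s = 0.829 eV

From Einstein's photoelectric equation: KE_max = hc/λ - φ
Rearranging: φ = hc/λ - KE_max

Calculate photon energy:
E_photon = hc/λ = (6.626×10⁻³⁴ J·s)(3×10⁸ m/s) / (257.3×10⁻⁹ m) = 4.8187 eV

Therefore:
φ = 4.8187 - 0.829 = 3.99 eV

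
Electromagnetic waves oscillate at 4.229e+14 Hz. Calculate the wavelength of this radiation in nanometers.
708.90 nm

Using the wave equation: c = fλ

Solving for wavelength:
λ = c/f = (3×10⁸ m/s) / (4.229e+14 Hz)
λ = 708.90 nm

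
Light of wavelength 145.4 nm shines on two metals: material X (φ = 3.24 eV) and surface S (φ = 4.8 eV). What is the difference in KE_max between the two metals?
1.5600 eV

Using KE_max = hc/λ - φ for each metal:

Photon energy: E = hc/λ = 8.5271 eV

For material X (φ₁ = 3.24 eV):
KE₁ = E - φ₁ = 8.5271 - 3.24 = 5.2871 eV

For surface S (φ₂ = 4.8 eV):
KE₂ = E - φ₂ = 8.5271 - 4.8 = 3.7271 eV

Difference:
ΔKE = KE₁ - KE₂ = 5.2871 - 3.7271 = 1.5600 eV

Note: The difference equals the difference in work functions: 4.8 - 3.24 = 1.56 eV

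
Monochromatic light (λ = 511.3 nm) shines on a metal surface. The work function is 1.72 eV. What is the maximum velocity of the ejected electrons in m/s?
4.9795e+05 m/s

First, find the maximum kinetic energy:
E_photon = hc/λ = 2.4249 eV
KE_max = E_photon - φ = 2.4249 - 1.72 = 0.7049 eV

Convert to Joules: KE_max = 0.7049 × 1.602×10⁻¹⁹ J = 1.1293e-19 J

Then use KE = ½mv² to find velocity:
v = √(2·KE/m) = √(2 × 1.1293e-19 J / 9.109e-31 kg)
v = 4.9795e+05 m/s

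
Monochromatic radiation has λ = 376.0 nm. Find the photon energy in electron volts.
3.2975 eV

Using E = hf = hc/λ:

E = hc/λ = (6.626×10⁻³⁴ J·s)(3×10⁸ m/s) / (376.0×10⁻⁹ m)
E = 3.2975 eV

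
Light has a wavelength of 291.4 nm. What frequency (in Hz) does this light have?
1.0288e+15 Hz

Using the wave equation: c = fλ

Solving for frequency:
f = c/λ = (3×10⁸ m/s) / (291.4×10⁻⁹ m)
f = 1.0288e+15 Hz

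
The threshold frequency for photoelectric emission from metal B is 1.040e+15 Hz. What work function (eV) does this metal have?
4.30 eV

At the threshold frequency, photon energy equals work function:
φ = hf₀

Calculating:
φ = (6.626×10⁻³⁴ J·s)(1.040e+15 Hz)
φ = 4.30 eV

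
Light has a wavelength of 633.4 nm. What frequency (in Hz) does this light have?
4.7331e+14 Hz

Using the wave equation: c = fλ

Solving for frequency:
f = c/λ = (3×10⁸ m/s) / (633.4×10⁻⁹ m)
f = 4.7331e+14 Hz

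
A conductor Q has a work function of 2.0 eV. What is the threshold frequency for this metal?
4.8360e+14 Hz

The threshold frequency is when the photon energy equals the work function:
hf₀ = φ

Solving for f₀:
f₀ = φ/h = (2.0 eV × 1.602×10⁻¹⁹ J/eV) / (6.626×10⁻³⁴ J·s)
f₀ = 4.8360e+14 Hz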